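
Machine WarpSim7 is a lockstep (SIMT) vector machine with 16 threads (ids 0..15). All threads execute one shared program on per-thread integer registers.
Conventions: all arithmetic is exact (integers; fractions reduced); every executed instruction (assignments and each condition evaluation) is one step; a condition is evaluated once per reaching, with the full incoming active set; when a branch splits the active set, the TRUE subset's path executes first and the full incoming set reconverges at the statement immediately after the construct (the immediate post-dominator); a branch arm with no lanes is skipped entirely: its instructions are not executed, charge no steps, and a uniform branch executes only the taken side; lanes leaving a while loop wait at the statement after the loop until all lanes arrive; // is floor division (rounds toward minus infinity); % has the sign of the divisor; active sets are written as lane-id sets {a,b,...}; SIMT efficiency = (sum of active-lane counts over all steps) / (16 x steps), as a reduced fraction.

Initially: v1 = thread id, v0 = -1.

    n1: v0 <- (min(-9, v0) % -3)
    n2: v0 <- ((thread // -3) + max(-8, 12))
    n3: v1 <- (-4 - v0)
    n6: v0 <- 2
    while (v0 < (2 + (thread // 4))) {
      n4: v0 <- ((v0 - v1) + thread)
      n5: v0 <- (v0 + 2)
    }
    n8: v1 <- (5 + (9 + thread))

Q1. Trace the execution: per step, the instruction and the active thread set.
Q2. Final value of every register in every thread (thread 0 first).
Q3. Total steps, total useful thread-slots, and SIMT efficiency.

step 0: v0 <- (min(-9, v0) % -3)     {0,1,2,3,4,5,6,7,8,9,10,11,12,13,14,15}
step 1: v0 <- ((thread // -3) + max(-8, 12)) {0,1,2,3,4,5,6,7,8,9,10,11,12,13,14,15}
step 2: v1 <- (-4 - v0)              {0,1,2,3,4,5,6,7,8,9,10,11,12,13,14,15}
step 3: v0 <- 2                      {0,1,2,3,4,5,6,7,8,9,10,11,12,13,14,15}
step 4: eval (v0 < (2 + (thread // 4))) {0,1,2,3,4,5,6,7,8,9,10,11,12,13,14,15}
step 5: v0 <- ((v0 - v1) + thread)   {4,5,6,7,8,9,10,11,12,13,14,15}
step 6: v0 <- (v0 + 2)               {4,5,6,7,8,9,10,11,12,13,14,15}
step 7: eval (v0 < (2 + (thread // 4))) {4,5,6,7,8,9,10,11,12,13,14,15}
step 8: v1 <- (5 + (9 + thread))     {0,1,2,3,4,5,6,7,8,9,10,11,12,13,14,15}

Answer: 9 steps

v1: 14,15,16,17,18,19,20,21,22,23,24,25,26,27,28,29
v0: 2,2,2,2,22,23,24,24,25,26,26,27,28,28,29,30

steps = 9; useful = 132; efficiency = 132/144 = 11/12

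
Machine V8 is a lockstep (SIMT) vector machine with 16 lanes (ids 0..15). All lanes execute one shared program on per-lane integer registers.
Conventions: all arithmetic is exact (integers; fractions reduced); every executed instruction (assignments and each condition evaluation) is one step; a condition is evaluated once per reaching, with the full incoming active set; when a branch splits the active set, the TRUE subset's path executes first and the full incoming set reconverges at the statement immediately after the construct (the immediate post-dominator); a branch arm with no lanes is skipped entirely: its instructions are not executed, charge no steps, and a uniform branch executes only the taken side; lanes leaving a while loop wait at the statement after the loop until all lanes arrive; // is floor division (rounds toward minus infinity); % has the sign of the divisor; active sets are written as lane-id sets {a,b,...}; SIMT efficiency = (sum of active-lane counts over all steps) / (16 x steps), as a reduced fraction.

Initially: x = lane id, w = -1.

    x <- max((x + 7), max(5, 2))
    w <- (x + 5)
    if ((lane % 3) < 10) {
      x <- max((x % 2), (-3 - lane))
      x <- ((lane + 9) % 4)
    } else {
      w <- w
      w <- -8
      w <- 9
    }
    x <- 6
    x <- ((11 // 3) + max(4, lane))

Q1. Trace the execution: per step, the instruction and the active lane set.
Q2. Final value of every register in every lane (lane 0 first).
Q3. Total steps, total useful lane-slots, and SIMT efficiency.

step 0: x <- max((x + 7), max(5, 2)) {0,1,2,3,4,5,6,7,8,9,10,11,12,13,14,15}
step 1: w <- (x + 5)                 {0,1,2,3,4,5,6,7,8,9,10,11,12,13,14,15}
step 2: eval ((lane % 3) < 10)       {0,1,2,3,4,5,6,7,8,9,10,11,12,13,14,15}
step 3: x <- max((x % 2), (-3 - lane)) {0,1,2,3,4,5,6,7,8,9,10,11,12,13,14,15}
step 4: x <- ((lane + 9) % 4)        {0,1,2,3,4,5,6,7,8,9,10,11,12,13,14,15}
step 5: x <- 6                       {0,1,2,3,4,5,6,7,8,9,10,11,12,13,14,15}
step 6: x <- ((11 // 3) + max(4, lane)) {0,1,2,3,4,5,6,7,8,9,10,11,12,13,14,15}

Answer: 7 steps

x: 7,7,7,7,7,8,9,10,11,12,13,14,15,16,17,18
w: 12,13,14,15,16,17,18,19,20,21,22,23,24,25,26,27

steps = 7; useful = 112; efficiency = 112/112 = 1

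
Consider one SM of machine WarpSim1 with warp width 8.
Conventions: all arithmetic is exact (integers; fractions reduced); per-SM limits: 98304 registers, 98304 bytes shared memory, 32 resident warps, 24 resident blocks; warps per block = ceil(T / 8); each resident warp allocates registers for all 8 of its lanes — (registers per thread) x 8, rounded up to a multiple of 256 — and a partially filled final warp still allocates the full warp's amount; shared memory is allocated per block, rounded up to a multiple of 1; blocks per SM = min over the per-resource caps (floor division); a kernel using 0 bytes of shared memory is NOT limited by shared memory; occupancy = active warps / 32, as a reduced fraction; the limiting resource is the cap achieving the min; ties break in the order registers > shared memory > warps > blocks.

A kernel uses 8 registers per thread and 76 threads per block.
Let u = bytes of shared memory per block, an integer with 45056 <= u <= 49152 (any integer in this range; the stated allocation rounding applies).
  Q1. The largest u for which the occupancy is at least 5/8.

Answer: u = 49152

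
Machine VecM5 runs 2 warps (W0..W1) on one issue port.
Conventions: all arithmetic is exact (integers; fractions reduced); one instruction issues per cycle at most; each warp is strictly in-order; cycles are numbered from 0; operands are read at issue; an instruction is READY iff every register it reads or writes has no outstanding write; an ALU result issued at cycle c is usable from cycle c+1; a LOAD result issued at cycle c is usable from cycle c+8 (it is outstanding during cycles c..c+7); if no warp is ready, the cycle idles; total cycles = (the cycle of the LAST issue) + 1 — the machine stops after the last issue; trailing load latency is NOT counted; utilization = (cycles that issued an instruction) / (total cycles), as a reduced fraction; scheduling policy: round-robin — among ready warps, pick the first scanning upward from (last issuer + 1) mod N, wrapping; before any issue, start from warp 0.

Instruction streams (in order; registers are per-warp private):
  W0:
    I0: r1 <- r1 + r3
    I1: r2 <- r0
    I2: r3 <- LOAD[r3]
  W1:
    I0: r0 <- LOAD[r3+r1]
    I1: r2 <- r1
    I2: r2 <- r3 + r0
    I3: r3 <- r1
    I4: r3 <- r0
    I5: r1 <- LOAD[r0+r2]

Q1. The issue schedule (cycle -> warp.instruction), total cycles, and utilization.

cycle 0: W0.I0
cycle 1: W1.I0
cycle 2: W0.I1
cycle 3: W1.I1
cycle 4: W0.I2
cycle 5: idle
cycle 6: idle
cycle 7: idle
cycle 8: idle
cycle 9: W1.I2
cycle 10: W1.I3
cycle 11: W1.I4
cycle 12: W1.I5

Answer: 13 cycles, utilization 9/13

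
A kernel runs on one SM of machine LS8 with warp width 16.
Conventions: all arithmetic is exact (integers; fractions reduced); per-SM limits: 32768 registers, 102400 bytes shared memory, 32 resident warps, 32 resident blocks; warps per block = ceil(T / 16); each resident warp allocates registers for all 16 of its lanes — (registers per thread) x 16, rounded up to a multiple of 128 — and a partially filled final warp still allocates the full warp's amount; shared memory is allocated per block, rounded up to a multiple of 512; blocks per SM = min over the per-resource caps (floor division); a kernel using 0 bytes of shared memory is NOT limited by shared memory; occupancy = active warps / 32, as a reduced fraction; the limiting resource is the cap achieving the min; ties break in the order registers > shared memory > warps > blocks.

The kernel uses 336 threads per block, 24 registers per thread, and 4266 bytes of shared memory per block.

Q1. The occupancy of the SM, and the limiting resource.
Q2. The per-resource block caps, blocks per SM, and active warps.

Answer: occupancy 21/32, limited by warps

registers: 4 blocks
shared memory: 22 blocks
warps: 1 block
blocks: 32 blocks

Answer: 1 block, 21 active warps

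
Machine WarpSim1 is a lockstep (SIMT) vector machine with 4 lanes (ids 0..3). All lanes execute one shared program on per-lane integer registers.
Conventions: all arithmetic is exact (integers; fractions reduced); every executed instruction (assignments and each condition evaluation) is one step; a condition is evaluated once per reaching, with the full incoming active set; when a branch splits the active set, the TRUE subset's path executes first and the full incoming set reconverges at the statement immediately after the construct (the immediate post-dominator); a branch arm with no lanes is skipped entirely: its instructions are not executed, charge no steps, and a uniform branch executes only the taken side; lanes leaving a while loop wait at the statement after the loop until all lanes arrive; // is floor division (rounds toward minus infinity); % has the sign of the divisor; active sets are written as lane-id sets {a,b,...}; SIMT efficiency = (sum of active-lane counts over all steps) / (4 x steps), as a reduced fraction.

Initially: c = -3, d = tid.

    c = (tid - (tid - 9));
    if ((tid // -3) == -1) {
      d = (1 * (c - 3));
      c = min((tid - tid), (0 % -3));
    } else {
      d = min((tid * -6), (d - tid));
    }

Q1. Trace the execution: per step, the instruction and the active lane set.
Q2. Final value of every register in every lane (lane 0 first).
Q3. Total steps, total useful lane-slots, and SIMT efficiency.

step 0: c <- (tid - (tid - 9))       {0,1,2,3}
step 1: eval ((tid // -3) == -1)     {0,1,2,3}
step 2: d <- (1 * (c - 3))           {1,2,3}
step 3: c <- min((tid - tid), (0 % -3)) {1,2,3}
step 4: d <- min((tid * -6), (d - tid)) {0}

Answer: 5 steps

c: 9,0,0,0
d: 0,6,6,6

steps = 5; useful = 15; efficiency = 15/20 = 3/4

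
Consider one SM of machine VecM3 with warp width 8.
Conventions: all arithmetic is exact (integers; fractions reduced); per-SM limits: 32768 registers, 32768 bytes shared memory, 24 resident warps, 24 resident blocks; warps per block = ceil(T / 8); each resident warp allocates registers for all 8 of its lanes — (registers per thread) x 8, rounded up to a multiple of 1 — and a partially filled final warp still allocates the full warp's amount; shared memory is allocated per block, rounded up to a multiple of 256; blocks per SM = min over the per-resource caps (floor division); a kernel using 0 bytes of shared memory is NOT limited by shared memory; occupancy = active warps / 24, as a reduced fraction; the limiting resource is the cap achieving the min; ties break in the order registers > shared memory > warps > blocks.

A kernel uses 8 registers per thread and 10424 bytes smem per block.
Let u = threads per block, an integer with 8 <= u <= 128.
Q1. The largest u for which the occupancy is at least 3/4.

Answer: u = 96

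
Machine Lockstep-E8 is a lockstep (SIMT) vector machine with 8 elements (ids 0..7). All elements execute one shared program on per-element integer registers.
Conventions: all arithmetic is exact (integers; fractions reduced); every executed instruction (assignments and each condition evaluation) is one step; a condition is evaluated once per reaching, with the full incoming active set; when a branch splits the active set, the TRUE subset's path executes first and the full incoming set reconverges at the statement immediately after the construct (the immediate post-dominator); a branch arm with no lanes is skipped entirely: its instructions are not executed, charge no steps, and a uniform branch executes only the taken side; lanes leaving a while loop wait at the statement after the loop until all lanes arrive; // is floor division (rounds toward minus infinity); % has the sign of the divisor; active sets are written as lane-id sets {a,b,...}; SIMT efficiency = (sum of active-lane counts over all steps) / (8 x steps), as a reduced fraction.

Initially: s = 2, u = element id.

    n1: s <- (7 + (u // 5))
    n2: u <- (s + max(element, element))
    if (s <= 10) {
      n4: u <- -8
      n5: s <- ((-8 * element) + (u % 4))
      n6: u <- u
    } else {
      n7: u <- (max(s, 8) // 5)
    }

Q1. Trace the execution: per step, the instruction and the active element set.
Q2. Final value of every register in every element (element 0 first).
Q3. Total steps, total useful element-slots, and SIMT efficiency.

step 0: s <- (7 + (u // 5))          {0,1,2,3,4,5,6,7}
step 1: u <- (s + max(element, element)) {0,1,2,3,4,5,6,7}
step 2: eval (s <= 10)               {0,1,2,3,4,5,6,7}
step 3: u <- -8                      {0,1,2,3,4,5,6,7}
step 4: s <- ((-8 * element) + (u % 4)) {0,1,2,3,4,5,6,7}
step 5: u <- u                       {0,1,2,3,4,5,6,7}

Answer: 6 steps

s: 0,-8,-16,-24,-32,-40,-48,-56
u: -8,-8,-8,-8,-8,-8,-8,-8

steps = 6; useful = 48; efficiency = 48/48 = 1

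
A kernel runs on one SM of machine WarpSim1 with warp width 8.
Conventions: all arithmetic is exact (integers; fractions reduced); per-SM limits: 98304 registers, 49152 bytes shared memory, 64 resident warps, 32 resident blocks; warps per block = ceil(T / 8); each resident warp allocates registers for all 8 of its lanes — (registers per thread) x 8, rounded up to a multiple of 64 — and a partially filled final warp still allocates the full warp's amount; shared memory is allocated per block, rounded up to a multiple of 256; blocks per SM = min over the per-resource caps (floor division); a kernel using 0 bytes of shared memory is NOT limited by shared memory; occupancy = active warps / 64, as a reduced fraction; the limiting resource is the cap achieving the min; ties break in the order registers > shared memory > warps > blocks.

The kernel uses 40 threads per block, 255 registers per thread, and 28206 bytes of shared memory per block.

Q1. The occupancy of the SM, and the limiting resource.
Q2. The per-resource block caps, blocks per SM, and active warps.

Answer: occupancy 5/64, limited by shared memory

registers: 9 blocks
shared memory: 1 block
warps: 12 blocks
blocks: 32 blocks

Answer: 1 block, 5 active warps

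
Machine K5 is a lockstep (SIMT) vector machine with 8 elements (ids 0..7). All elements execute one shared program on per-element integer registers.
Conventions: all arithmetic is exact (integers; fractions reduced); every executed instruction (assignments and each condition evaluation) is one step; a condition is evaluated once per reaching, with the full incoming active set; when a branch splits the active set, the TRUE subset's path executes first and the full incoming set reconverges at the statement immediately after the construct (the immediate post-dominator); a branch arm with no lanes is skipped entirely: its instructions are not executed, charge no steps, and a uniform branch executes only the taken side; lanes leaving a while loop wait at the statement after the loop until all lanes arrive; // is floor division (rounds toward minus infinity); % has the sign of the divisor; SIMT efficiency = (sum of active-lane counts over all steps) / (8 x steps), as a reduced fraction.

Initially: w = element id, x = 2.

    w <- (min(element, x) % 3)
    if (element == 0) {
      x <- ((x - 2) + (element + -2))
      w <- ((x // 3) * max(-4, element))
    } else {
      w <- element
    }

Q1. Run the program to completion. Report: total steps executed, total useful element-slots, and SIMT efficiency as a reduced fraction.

Answer: 5 steps, 25 useful, 5/8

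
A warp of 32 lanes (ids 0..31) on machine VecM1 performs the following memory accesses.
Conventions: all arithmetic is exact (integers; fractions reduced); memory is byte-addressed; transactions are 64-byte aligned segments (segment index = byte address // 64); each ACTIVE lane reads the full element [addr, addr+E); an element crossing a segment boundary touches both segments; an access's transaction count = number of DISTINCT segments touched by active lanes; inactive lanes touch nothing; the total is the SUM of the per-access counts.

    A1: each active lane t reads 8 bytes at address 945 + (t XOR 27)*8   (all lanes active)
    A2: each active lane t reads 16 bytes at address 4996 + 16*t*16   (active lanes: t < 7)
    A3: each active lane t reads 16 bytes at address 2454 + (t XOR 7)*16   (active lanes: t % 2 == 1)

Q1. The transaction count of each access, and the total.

A1: 5 transactions
A2: 7 transactions
A3: 9 transactions

Answer: 5,7,9; total 21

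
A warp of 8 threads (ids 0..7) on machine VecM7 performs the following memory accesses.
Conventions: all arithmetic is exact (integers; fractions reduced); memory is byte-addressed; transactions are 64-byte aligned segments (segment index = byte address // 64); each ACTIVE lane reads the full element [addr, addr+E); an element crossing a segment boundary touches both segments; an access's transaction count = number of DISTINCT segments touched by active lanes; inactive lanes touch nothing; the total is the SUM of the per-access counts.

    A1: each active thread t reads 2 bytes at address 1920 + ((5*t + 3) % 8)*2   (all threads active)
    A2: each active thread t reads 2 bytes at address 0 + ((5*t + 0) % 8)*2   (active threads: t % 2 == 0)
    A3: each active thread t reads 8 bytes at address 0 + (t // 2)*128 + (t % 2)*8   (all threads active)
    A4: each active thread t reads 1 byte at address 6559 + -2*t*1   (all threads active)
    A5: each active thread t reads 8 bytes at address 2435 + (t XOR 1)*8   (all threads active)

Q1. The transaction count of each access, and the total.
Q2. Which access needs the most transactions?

A1: 1 transaction
A2: 1 transaction
A3: 4 transactions
A4: 1 transaction
A5: 2 transactions

Answer: 1,1,4,1,2; total 9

Answer: A3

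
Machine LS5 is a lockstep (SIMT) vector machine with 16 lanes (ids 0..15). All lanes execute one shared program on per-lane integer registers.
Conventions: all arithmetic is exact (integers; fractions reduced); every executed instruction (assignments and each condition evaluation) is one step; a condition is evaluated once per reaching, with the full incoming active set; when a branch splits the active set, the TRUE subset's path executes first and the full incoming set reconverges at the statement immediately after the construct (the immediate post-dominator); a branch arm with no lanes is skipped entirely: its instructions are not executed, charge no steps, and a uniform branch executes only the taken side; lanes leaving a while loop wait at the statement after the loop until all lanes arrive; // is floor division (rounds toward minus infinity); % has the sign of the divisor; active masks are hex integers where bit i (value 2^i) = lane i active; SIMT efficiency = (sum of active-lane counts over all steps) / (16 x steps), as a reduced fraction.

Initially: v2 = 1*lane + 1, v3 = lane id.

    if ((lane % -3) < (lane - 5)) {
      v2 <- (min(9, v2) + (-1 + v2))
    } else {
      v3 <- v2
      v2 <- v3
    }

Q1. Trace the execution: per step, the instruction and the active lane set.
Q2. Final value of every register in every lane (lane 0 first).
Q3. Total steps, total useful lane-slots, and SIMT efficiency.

step 0: eval ((lane % -3) < (lane - 5)) 0xffff
step 1: v2 <- (min(9, v2) + (-1 + v2)) 0xfff0
step 2: v3 <- v2                     0x000f
step 3: v2 <- v3                     0x000f

Answer: 4 steps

v2: 1,2,3,4,9,11,13,15,17,18,19,20,21,22,23,24
v3: 1,2,3,4,4,5,6,7,8,9,10,11,12,13,14,15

steps = 4; useful = 36; efficiency = 36/64 = 9/16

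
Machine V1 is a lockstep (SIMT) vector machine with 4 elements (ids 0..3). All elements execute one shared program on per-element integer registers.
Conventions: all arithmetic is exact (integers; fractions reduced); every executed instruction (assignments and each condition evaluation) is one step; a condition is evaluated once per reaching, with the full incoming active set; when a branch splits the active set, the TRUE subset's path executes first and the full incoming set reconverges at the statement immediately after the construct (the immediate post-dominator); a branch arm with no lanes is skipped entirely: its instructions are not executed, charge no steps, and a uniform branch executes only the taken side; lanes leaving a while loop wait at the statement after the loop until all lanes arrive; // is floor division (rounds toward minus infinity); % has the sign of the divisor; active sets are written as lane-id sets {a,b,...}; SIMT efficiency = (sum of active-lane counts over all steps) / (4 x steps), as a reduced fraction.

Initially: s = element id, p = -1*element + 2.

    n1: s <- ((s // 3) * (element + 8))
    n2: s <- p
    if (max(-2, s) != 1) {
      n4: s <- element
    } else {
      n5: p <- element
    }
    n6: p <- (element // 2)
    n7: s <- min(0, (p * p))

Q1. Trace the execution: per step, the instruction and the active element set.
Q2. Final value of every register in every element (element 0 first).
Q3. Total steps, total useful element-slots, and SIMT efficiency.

step 0: s <- ((s // 3) * (element + 8)) {0,1,2,3}
step 1: s <- p                       {0,1,2,3}
step 2: eval (max(-2, s) != 1)       {0,1,2,3}
step 3: s <- element                 {0,2,3}
step 4: p <- element                 {1}
step 5: p <- (element // 2)          {0,1,2,3}
step 6: s <- min(0, (p * p))         {0,1,2,3}

Answer: 7 steps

s: 0,0,0,0
p: 0,0,1,1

steps = 7; useful = 24; efficiency = 24/28 = 6/7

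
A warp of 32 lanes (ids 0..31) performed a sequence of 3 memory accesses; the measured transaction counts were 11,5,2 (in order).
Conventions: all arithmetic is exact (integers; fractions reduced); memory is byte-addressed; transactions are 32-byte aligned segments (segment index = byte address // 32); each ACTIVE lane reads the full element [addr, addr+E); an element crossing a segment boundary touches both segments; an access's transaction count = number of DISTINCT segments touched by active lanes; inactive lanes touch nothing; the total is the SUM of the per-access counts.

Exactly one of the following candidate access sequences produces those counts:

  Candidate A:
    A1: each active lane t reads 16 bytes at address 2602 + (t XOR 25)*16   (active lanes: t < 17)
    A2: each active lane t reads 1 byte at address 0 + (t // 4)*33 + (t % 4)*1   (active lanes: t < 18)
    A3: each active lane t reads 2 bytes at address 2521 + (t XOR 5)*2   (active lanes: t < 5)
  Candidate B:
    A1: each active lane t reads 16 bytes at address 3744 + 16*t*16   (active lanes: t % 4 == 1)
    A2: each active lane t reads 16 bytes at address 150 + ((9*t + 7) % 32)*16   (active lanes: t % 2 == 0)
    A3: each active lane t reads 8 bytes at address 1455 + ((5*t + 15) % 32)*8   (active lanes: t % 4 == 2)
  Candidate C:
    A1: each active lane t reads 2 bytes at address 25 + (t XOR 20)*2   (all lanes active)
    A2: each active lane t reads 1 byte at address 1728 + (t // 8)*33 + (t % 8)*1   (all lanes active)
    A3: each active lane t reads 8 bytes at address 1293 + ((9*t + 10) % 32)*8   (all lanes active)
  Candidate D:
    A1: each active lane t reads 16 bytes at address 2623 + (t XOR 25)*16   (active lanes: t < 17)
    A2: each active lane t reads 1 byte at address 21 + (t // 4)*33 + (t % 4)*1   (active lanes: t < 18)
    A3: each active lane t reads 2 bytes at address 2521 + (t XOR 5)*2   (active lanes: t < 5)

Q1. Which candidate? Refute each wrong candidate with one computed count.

B: A1 gives 8 transactions, not 11
C: A1 gives 3 transactions, not 11
D: A1 gives 10 transactions, not 11
A: all counts match (11,5,2)

Answer: A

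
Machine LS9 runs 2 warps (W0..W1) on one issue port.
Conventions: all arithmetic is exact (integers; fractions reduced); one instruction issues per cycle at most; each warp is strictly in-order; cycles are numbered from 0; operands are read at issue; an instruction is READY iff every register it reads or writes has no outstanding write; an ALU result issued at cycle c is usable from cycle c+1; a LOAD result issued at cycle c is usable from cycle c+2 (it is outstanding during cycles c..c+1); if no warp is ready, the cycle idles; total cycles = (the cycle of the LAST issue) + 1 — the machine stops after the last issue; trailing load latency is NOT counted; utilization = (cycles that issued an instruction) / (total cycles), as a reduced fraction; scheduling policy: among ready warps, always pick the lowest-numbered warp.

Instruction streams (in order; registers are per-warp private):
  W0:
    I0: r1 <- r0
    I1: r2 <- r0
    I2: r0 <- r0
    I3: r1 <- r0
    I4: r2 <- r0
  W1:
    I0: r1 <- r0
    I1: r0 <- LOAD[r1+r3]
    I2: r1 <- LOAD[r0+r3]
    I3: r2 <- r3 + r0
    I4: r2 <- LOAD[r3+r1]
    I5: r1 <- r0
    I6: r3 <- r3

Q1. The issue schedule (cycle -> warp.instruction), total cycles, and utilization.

cycle 0: W0.I0
cycle 1: W0.I1
cycle 2: W0.I2
cycle 3: W0.I3
cycle 4: W0.I4
cycle 5: W1.I0
cycle 6: W1.I1
cycle 7: idle
cycle 8: W1.I2
cycle 9: W1.I3
cycle 10: W1.I4
cycle 11: W1.I5
cycle 12: W1.I6

Answer: 13 cycles, utilization 12/13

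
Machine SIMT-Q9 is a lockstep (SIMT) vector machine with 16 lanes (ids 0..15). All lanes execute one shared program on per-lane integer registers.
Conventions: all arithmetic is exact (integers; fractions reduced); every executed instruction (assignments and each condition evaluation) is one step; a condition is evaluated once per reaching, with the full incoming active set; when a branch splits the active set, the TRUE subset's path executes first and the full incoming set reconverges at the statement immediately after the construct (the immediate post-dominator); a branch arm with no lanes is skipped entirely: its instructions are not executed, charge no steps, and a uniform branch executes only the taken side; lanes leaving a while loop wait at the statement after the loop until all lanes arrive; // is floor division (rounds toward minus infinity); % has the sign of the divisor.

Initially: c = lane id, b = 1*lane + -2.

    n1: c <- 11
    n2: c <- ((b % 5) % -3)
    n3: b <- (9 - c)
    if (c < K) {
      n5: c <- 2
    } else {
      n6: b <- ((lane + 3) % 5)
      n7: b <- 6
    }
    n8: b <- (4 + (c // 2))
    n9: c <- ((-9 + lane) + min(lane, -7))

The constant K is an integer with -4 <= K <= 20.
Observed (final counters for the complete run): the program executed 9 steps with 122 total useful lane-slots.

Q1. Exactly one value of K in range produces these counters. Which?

Answer: K = -1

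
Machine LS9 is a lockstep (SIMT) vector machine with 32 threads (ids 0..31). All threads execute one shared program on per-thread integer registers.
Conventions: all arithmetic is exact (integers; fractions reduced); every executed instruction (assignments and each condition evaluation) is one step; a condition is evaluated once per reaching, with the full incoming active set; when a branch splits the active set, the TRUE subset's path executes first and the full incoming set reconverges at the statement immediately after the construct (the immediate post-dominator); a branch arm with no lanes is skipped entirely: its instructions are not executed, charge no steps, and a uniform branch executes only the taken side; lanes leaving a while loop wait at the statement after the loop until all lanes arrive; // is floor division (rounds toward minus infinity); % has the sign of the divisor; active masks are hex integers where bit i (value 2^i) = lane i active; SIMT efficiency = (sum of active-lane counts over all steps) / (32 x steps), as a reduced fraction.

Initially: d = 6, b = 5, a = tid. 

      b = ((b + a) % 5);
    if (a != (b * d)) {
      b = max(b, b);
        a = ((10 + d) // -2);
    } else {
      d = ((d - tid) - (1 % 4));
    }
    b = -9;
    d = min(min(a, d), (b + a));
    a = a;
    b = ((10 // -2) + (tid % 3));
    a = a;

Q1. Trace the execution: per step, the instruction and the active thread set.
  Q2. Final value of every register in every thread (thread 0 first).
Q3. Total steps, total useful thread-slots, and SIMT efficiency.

step 0: b <- ((b + a) % 5)           0xffffffff
step 1: eval (a != (b * d))          0xffffffff
step 2: b <- max(b, b)               0xfefbefbe
step 3: a <- ((10 + d) // -2)        0xfefbefbe
step 4: d <- ((d - tid) - (1 % 4))   0x01041041
step 5: b <- -9                      0xffffffff
step 6: d <- min(min(a, d), (b + a)) 0xffffffff
step 7: a <- a                       0xffffffff
step 8: b <- ((10 // -2) + (tid % 3)) 0xffffffff
step 9: a <- a                       0xffffffff

Answer: 10 steps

d: -9,-17,-17,-17,-17,-17,-3,-17,-17,-17,-17,-17,-7,-17,-17,-17,-17,-17,-13,-17,-17,-17,-17,-17,-19,-17,-17,-17,-17,-17,-17,-17
b: -5,-4,-3,-5,-4,-3,-5,-4,-3,-5,-4,-3,-5,-4,-3,-5,-4,-3,-5,-4,-3,-5,-4,-3,-5,-4,-3,-5,-4,-3,-5,-4
a: 0,-8,-8,-8,-8,-8,6,-8,-8,-8,-8,-8,12,-8,-8,-8,-8,-8,18,-8,-8,-8,-8,-8,24,-8,-8,-8,-8,-8,-8,-8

steps = 10; useful = 283; efficiency = 283/320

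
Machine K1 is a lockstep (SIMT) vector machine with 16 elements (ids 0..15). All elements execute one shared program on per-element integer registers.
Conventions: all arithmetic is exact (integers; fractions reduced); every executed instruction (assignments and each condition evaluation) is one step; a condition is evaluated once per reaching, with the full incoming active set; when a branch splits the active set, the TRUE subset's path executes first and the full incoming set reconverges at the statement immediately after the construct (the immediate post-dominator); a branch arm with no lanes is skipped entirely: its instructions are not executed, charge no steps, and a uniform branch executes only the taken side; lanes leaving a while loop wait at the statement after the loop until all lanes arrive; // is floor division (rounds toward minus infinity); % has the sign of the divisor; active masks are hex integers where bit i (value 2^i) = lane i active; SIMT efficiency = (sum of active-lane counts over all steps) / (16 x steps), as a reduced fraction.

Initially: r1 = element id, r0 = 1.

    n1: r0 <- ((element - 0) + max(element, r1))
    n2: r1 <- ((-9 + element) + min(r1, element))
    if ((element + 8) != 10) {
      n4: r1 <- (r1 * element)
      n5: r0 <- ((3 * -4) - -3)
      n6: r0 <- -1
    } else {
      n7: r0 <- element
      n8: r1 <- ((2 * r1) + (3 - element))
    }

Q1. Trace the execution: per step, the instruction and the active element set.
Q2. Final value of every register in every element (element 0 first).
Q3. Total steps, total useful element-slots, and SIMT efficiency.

step 0: r0 <- ((element - 0) + max(element, r1)) 0xffff
step 1: r1 <- ((-9 + element) + min(r1, element)) 0xffff
step 2: eval ((element + 8) != 10)   0xffff
step 3: r1 <- (r1 * element)         0xfffb
step 4: r0 <- ((3 * -4) - -3)        0xfffb
step 5: r0 <- -1                     0xfffb
step 6: r0 <- element                0x0004
step 7: r1 <- ((2 * r1) + (3 - element)) 0x0004

Answer: 8 steps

r1: 0,-7,-9,-9,-4,5,18,35,56,81,110,143,180,221,266,315
r0: -1,-1,2,-1,-1,-1,-1,-1,-1,-1,-1,-1,-1,-1,-1,-1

steps = 8; useful = 95; efficiency = 95/128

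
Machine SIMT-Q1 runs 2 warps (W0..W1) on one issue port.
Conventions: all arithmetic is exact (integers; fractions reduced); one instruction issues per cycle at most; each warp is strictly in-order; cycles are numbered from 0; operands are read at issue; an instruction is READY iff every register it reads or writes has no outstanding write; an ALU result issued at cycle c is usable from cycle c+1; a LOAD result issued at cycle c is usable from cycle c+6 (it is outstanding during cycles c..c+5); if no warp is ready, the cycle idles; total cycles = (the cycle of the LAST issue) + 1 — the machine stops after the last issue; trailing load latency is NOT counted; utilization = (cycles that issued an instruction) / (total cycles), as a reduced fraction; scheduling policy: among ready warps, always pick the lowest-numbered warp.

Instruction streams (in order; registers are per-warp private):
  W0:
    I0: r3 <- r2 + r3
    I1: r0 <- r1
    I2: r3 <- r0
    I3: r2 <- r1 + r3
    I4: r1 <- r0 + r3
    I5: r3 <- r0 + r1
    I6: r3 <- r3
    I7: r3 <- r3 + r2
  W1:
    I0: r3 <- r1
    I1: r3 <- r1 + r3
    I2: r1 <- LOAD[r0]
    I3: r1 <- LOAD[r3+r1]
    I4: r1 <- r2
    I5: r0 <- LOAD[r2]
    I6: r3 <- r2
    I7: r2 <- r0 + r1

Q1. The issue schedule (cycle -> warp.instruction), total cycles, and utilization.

cycle 0: W0.I0
cycle 1: W0.I1
cycle 2: W0.I2
cycle 3: W0.I3
cycle 4: W0.I4
cycle 5: W0.I5
cycle 6: W0.I6
cycle 7: W0.I7
cycle 8: W1.I0
cycle 9: W1.I1
cycle 10: W1.I2
cycle 11: idle
cycle 12: idle
cycle 13: idle
cycle 14: idle
cycle 15: idle
cycle 16: W1.I3
cycle 17: idle
cycle 18: idle
cycle 19: idle
cycle 20: idle
cycle 21: idle
cycle 22: W1.I4
cycle 23: W1.I5
cycle 24: W1.I6
cycle 25: idle
cycle 26: idle
cycle 27: idle
cycle 28: idle
cycle 29: W1.I7

Answer: 30 cycles, utilization 8/15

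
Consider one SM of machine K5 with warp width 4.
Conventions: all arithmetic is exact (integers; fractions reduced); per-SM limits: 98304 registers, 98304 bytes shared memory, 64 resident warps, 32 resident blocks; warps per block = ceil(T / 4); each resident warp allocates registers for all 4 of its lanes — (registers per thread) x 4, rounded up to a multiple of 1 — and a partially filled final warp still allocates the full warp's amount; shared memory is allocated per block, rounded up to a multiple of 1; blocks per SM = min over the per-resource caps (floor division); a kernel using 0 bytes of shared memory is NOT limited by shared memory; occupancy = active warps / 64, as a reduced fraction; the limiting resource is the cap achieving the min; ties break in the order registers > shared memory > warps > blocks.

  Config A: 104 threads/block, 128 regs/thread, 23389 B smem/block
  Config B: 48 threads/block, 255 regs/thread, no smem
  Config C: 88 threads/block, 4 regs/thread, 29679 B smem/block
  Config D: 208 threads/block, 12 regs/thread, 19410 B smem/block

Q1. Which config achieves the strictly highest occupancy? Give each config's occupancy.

occupancies: A 13/16, B 15/16, C 11/16, D 13/16

Answer: B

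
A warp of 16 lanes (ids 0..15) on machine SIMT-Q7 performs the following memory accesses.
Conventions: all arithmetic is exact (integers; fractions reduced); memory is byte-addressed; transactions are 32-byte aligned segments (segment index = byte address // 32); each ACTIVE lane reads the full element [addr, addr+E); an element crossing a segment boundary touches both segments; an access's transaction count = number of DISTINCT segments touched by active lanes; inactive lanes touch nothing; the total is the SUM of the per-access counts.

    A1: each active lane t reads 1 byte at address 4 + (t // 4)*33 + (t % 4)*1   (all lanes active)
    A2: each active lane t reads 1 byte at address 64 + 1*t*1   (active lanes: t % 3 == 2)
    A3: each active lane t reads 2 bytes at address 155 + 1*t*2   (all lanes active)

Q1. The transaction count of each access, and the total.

A1: 4 transactions
A2: 1 transaction
A3: 2 transactions

Answer: 4,1,2; total 7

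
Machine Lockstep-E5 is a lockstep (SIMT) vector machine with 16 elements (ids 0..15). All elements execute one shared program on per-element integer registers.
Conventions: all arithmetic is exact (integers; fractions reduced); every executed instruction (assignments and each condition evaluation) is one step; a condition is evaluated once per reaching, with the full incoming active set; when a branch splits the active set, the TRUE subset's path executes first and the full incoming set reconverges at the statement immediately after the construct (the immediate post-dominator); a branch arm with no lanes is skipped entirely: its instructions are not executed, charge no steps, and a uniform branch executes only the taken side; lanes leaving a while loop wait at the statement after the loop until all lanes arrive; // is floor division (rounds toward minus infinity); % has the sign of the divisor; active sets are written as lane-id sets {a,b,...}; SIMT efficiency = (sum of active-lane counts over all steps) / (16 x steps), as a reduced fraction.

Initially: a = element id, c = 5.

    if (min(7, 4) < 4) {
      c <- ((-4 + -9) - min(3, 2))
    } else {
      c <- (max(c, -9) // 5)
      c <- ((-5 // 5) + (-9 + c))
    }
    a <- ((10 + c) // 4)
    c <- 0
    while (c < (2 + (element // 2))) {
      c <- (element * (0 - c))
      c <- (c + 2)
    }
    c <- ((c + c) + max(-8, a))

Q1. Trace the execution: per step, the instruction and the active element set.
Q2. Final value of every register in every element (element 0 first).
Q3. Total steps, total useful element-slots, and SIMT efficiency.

step 0: eval (min(7, 4) < 4)         {0,1,2,3,4,5,6,7,8,9,10,11,12,13,14,15}
step 1: c <- (max(c, -9) // 5)       {0,1,2,3,4,5,6,7,8,9,10,11,12,13,14,15}
step 2: c <- ((-5 // 5) + (-9 + c))  {0,1,2,3,4,5,6,7,8,9,10,11,12,13,14,15}
step 3: a <- ((10 + c) // 4)         {0,1,2,3,4,5,6,7,8,9,10,11,12,13,14,15}
step 4: c <- 0                       {0,1,2,3,4,5,6,7,8,9,10,11,12,13,14,15}
step 5: eval (c < (2 + (element // 2))) {0,1,2,3,4,5,6,7,8,9,10,11,12,13,14,15}
step 6: c <- (element * (0 - c))     {0,1,2,3,4,5,6,7,8,9,10,11,12,13,14,15}
step 7: c <- (c + 2)                 {0,1,2,3,4,5,6,7,8,9,10,11,12,13,14,15}
step 8: eval (c < (2 + (element // 2))) {0,1,2,3,4,5,6,7,8,9,10,11,12,13,14,15}
step 9: c <- (element * (0 - c))     {2,3,4,5,6,7,8,9,10,11,12,13,14,15}
step 10: c <- (c + 2)                 {2,3,4,5,6,7,8,9,10,11,12,13,14,15}
step 11: eval (c < (2 + (element // 2))) {2,3,4,5,6,7,8,9,10,11,12,13,14,15}
step 12: c <- (element * (0 - c))     {2,3,4,5,6,7,8,9,10,11,12,13,14,15}
step 13: c <- (c + 2)                 {2,3,4,5,6,7,8,9,10,11,12,13,14,15}
step 14: eval (c < (2 + (element // 2))) {2,3,4,5,6,7,8,9,10,11,12,13,14,15}
step 15: c <- ((c + c) + max(-8, a))  {0,1,2,3,4,5,6,7,8,9,10,11,12,13,14,15}

Answer: 16 steps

a: 0,0,0,0,0,0,0,0,0,0,0,0,0,0,0,0
c: 4,4,12,28,52,84,124,172,228,292,364,444,532,628,732,844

steps = 16; useful = 244; efficiency = 244/256 = 61/64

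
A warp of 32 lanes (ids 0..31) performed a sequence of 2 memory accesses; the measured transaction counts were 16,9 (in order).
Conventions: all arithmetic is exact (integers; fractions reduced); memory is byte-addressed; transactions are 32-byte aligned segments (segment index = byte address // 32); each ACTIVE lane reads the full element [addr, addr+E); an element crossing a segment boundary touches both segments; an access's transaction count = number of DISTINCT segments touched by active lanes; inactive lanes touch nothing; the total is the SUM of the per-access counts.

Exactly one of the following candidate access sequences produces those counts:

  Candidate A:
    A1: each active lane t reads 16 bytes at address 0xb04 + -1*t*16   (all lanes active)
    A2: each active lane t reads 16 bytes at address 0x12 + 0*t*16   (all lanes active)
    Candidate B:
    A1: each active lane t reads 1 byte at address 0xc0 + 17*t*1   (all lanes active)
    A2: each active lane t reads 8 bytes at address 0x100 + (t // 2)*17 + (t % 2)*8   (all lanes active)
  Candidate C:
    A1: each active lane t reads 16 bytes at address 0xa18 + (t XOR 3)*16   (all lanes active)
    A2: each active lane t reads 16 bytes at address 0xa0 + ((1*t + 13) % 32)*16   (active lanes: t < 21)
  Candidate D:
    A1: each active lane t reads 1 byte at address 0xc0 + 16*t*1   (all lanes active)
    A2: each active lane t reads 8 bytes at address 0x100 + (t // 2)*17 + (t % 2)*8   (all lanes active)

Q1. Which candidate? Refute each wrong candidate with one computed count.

A: A1 gives 17 transactions, not 16
B: A1 gives 17 transactions, not 16
C: A1 gives 17 transactions, not 16
D: all counts match (16,9)

Answer: D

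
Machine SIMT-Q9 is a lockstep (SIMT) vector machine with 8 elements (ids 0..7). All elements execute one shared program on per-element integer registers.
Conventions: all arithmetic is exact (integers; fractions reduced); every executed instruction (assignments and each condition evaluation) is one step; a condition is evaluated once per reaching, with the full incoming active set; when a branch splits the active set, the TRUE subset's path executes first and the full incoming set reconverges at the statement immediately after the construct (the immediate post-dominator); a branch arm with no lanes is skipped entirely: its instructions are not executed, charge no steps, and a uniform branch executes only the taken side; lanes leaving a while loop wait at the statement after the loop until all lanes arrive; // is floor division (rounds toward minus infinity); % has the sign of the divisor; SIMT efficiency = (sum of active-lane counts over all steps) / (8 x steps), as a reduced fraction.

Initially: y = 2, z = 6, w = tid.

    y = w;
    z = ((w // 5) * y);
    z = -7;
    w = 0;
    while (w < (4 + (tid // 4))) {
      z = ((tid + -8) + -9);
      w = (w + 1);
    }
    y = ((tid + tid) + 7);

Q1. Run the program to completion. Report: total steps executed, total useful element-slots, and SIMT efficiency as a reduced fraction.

Answer: 21 steps, 156 useful, 13/14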